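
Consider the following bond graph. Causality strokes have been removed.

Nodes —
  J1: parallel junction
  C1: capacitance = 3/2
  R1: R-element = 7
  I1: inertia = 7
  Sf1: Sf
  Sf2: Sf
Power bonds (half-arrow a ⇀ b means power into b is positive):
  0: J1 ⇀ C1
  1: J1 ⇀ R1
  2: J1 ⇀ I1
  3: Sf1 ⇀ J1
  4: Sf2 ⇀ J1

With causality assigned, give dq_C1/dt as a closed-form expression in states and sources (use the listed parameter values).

b3 →Sf1  (source Sf1 imposes f)
b4 →Sf2  (Sf2 (Sf) sets flow on bond)
b0 →J1  (C1 outputs effort q/C1)
b1 →R1  (J1 effort already set via bond 0)
b2 →I1  (J1: bond 0 brought effort, rest push out)

dq_C1/dt = F_Sf1 + F_Sf2 - p_I1/7 - 2*q_C1/21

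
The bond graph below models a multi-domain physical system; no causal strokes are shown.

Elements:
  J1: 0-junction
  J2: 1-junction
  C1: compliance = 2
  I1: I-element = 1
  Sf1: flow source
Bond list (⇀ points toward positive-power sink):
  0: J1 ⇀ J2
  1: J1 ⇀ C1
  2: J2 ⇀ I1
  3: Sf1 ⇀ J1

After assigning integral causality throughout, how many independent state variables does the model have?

#3 |Sf1  (source Sf1 imposes f)
#1 |J1  (C1 outputs effort q/C1)
#0 |J2  (J1: bond 1 brought effort, rest push out)
#2 |I1  (closing 1-jn rule on J2)

2  (C1, I1 all integral)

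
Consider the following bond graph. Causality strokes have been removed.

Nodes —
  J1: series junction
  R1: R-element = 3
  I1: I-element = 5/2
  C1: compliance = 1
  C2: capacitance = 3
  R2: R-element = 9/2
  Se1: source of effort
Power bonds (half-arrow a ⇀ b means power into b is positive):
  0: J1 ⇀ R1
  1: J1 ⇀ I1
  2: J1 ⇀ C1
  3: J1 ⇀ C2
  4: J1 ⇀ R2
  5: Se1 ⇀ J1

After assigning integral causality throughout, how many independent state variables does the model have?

3  (C1, C2, I1 all integral)

β5 stroke at J1  (Se1 (Se) sets effort on bond)
β1 stroke at I1  (I1 outputs flow p/I1)
β0 stroke at J1  (J1: bond 1 brought flow, rest push out)
β2 stroke at J1  (J1 flow already set via bond 1)
β3 stroke at J1  (J1 flow already set via bond 1)
β4 stroke at J1  (J1: bond 1 brought flow, rest push out)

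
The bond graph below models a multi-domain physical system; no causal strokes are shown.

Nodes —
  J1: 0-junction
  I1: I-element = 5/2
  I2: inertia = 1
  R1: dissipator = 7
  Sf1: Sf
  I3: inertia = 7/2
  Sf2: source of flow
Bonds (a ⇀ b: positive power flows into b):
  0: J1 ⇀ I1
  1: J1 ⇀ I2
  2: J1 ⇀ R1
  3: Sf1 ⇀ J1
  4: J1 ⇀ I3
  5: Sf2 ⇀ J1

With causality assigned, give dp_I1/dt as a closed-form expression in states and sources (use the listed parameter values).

dp_I1/dt = 7*F_Sf1 + 7*F_Sf2 - 14*p_I1/5 - 7*p_I2 - 2*p_I3

b3 stroke→Sf1  (source Sf1 imposes f)
b5 stroke→Sf2  (Sf2 (Sf) sets flow on bond)
b0 stroke→I1  (I1 outputs flow p/I1)
b1 stroke→I2  (I2 integral (f out))
b4 stroke→I3  (I3 integral (f out))
b2 stroke→J1  (closing 0-jn rule on J1)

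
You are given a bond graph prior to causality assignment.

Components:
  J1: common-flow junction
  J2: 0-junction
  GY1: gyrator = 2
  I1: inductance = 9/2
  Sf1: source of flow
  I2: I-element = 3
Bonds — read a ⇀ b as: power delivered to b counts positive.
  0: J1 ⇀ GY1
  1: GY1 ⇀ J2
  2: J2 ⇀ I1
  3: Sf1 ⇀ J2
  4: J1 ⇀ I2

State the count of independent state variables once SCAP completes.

b3 →Sf1  (Sf1 fixes flow; stroke at Sf1)
b2 →I1  (I1 integral (f out))
b1 →J2  (only one effort-in slot at J2)
b0 →J1  (GY1: gyrator matches bond 1)
b4 →I2  (J1: last free bond brings flow in)

2  (I1, I2 all integral)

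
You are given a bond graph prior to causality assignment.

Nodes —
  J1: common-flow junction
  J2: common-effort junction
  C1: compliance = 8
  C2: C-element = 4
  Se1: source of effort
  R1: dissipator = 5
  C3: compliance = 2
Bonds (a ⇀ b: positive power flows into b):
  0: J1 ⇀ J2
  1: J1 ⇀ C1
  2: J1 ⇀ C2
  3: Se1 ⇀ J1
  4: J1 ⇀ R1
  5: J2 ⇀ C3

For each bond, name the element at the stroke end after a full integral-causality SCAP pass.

β3 stroke at J1  (Se1 (Se) sets effort on bond)
β1 stroke at J1  (C1 outputs effort q/C1)
β2 stroke at J1  (C2: C, integral causality)
β5 stroke at J2  (C3 integral (e out))
β0 stroke at J1  (common-e at J2 fixed by 5)
β4 stroke at R1  (J1 needs exactly one f-in)

bond 0 |J1
bond 1 |J1
bond 2 |J1
bond 3 |J1
bond 4 |R1
bond 5 |J2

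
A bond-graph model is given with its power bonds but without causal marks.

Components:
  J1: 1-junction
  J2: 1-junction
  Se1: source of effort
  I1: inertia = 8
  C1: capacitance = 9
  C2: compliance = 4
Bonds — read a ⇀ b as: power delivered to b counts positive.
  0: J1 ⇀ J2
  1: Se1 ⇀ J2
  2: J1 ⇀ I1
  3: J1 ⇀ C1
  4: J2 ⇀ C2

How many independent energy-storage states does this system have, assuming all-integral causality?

3  (C1, C2, I1 all integral)

β1 |J2  (Se1 fixes effort; stroke away)
β2 |I1  (I1 integral (f out))
β0 |J1  (1-jn J1 has f-setter on 2)
β3 |J1  (J1 flow already set via bond 2)
β4 |J2  (1-jn J2 has f-setter on 0)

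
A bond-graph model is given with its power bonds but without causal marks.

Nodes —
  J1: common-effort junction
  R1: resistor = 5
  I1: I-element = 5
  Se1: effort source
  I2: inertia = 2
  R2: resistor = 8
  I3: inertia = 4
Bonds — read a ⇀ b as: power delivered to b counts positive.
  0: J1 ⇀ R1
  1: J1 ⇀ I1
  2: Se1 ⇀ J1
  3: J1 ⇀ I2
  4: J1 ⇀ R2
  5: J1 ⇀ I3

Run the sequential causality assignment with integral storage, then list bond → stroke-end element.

b0 stroke at R1
b1 stroke at I1
b2 stroke at J1
b3 stroke at I2
b4 stroke at R2
b5 stroke at I3

bond 2 |J1  (Se1 (Se) sets effort on bond)
bond 0 |R1  (J1 effort already set via bond 2)
bond 1 |I1  (J1 effort already set via bond 2)
bond 3 |I2  (common-e at J1 fixed by 2)
bond 4 |R2  (0-jn J1 has e-setter on 2)
bond 5 |I3  (0-jn J1 has e-setter on 2)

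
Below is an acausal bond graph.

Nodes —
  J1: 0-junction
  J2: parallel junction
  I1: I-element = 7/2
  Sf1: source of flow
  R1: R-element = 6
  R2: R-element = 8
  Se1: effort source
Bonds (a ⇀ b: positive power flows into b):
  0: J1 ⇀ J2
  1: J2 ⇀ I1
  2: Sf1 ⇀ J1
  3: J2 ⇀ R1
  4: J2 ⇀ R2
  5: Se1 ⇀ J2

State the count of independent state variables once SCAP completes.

1  (I1 all integral)

β2 stroke→Sf1  (Sf1 (Sf) sets flow on bond)
β5 stroke→J2  (source Se1 imposes e)
β0 stroke→J1  (J1: last free bond brings effort in)
β1 stroke→I1  (J2: bond 5 brought effort, rest push out)
β3 stroke→R1  (J2 effort already set via bond 5)
β4 stroke→R2  (common-e at J2 fixed by 5)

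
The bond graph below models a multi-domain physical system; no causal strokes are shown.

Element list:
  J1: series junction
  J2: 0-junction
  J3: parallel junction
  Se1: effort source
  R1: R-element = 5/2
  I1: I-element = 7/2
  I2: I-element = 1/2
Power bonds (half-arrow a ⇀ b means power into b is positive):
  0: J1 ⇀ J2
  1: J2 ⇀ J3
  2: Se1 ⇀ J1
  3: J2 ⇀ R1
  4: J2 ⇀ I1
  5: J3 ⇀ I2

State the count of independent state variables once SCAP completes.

2  (I1, I2 all integral)

#2 stroke→J1  (Se1 fixes effort; stroke away)
#0 stroke→J2  (only one flow-in slot at J1)
#1 stroke→J3  (0-jn J2 has e-setter on 0)
#3 stroke→R1  (common-e at J2 fixed by 0)
#4 stroke→I1  (0-jn J2 has e-setter on 0)
#5 stroke→I2  (common-e at J3 fixed by 1)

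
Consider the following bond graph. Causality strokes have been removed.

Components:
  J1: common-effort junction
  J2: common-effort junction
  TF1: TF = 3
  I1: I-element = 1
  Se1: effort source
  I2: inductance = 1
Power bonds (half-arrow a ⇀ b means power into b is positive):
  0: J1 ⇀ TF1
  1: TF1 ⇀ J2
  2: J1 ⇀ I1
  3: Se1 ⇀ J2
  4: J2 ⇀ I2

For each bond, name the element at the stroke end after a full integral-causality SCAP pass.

β0 →J1
β1 →TF1
β2 →I1
β3 →J2
β4 →I2

b3 stroke→J2  (source Se1 imposes e)
b1 stroke→TF1  (0-jn J2 has e-setter on 3)
b4 stroke→I2  (common-e at J2 fixed by 3)
b0 stroke→J1  (TF TF1: opposite of bond 1)
b2 stroke→I1  (common-e at J1 fixed by 0)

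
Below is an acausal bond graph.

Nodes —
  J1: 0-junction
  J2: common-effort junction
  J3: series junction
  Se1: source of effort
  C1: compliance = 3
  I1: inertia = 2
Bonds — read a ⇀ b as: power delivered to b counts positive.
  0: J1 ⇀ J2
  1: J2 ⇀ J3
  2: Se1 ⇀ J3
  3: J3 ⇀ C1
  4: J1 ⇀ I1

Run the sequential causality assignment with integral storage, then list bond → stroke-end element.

bond 2 →J3  (Se1 fixes effort; stroke away)
bond 3 →J3  (C1: C, integral causality)
bond 1 →J2  (only one flow-in slot at J3)
bond 0 →J1  (J2: bond 1 brought effort, rest push out)
bond 4 →I1  (J1: bond 0 brought effort, rest push out)

bond 0 |J1
bond 1 |J2
bond 2 |J3
bond 3 |J3
bond 4 |I1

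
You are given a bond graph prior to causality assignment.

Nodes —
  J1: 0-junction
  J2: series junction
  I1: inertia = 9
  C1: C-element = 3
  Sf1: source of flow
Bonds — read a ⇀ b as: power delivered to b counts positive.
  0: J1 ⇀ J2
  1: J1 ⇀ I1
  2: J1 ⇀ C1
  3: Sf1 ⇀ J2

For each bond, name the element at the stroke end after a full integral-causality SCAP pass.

β0 stroke→J2
β1 stroke→I1
β2 stroke→J1
β3 stroke→Sf1

#3 |Sf1  (Sf1: flow source, stroke at near end)
#0 |J2  (J2: bond 3 brought flow, rest push out)
#1 |I1  (prefer integral on I1)
#2 |J1  (J1: last free bond brings effort in)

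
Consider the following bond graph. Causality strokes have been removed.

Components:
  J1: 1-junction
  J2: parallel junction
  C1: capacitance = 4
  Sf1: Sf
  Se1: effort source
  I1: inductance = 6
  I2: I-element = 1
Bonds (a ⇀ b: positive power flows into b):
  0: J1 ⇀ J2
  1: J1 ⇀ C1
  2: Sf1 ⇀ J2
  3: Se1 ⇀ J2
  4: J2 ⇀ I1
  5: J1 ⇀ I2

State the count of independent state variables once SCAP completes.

3  (C1, I1, I2 all integral)

b2 |Sf1  (source Sf1 imposes f)
b3 |J2  (Se1 (Se) sets effort on bond)
b0 |J1  (common-e at J2 fixed by 3)
b4 |I1  (J2: bond 3 brought effort, rest push out)
b1 |J1  (C1 outputs effort q/C1)
b5 |I2  (J1: last free bond brings flow in)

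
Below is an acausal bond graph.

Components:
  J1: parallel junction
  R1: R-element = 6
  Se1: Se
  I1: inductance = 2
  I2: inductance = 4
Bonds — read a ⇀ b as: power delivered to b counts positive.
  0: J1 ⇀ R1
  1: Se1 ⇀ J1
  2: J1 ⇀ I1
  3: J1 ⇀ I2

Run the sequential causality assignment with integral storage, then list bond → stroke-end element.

#1 stroke→J1  (Se1: effort source, stroke at far end)
#0 stroke→R1  (J1 effort already set via bond 1)
#2 stroke→I1  (0-jn J1 has e-setter on 1)
#3 stroke→I2  (common-e at J1 fixed by 1)

β0 →R1
β1 →J1
β2 →I1
β3 →I2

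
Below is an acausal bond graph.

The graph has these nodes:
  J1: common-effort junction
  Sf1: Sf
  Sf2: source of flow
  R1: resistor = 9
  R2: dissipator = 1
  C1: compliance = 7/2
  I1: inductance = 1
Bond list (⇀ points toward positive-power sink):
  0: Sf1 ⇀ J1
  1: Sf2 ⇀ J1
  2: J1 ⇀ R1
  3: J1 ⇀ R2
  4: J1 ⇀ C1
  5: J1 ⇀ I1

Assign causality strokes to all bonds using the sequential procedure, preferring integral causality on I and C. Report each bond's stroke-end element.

b0 |Sf1
b1 |Sf2
b2 |R1
b3 |R2
b4 |J1
b5 |I1

#0 →Sf1  (Sf1: flow source, stroke at near end)
#1 →Sf2  (Sf2: flow source, stroke at near end)
#4 →J1  (C1 integral (e out))
#2 →R1  (J1 effort already set via bond 4)
#3 →R2  (0-jn J1 has e-setter on 4)
#5 →I1  (common-e at J1 fixed by 4)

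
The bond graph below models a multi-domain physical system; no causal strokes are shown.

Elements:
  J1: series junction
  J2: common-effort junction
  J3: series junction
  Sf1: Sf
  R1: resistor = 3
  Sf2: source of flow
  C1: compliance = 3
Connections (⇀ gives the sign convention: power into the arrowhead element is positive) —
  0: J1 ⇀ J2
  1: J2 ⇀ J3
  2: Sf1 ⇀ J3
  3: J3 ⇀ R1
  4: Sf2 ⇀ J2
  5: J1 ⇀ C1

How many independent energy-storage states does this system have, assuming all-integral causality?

bond 2 |Sf1  (source Sf1 imposes f)
bond 4 |Sf2  (Sf2 fixes flow; stroke at Sf2)
bond 1 |J3  (1-jn J3 has f-setter on 2)
bond 3 |J3  (J3: bond 2 brought flow, rest push out)
bond 0 |J2  (closing 0-jn rule on J2)
bond 5 |J1  (J1: bond 0 brought flow, rest push out)

1  (C1 all integral)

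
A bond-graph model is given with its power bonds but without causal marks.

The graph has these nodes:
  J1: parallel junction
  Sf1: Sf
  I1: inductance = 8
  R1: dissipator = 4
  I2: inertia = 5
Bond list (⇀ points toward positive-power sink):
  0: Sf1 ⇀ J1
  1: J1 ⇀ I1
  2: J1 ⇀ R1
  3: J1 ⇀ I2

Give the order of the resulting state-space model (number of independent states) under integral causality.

#0 stroke at Sf1  (Sf1: flow source, stroke at near end)
#1 stroke at I1  (I1: I, integral causality)
#3 stroke at I2  (I2 integral (f out))
#2 stroke at J1  (J1: last free bond brings effort in)

2  (I1, I2 all integral)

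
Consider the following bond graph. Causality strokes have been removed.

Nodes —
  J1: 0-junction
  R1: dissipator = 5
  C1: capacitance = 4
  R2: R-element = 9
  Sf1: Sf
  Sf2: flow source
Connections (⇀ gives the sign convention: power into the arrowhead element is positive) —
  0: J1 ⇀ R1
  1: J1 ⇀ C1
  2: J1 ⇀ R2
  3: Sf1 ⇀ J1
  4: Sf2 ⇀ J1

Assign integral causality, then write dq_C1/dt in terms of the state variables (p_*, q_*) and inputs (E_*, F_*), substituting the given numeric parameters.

dq_C1/dt = F_Sf1 + F_Sf2 - 7*q_C1/90

β3 stroke at Sf1  (source Sf1 imposes f)
β4 stroke at Sf2  (Sf2: flow source, stroke at near end)
β1 stroke at J1  (C1 outputs effort q/C1)
β0 stroke at R1  (common-e at J1 fixed by 1)
β2 stroke at R2  (common-e at J1 fixed by 1)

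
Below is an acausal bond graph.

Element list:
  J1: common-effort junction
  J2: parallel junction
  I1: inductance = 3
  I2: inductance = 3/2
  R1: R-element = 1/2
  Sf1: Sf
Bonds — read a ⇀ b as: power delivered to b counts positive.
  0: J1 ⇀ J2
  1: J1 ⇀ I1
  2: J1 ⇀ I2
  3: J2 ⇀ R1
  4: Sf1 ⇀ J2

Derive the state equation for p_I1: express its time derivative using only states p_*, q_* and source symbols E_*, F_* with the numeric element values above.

β4 |Sf1  (Sf1 (Sf) sets flow on bond)
β1 |I1  (prefer integral on I1)
β2 |I2  (I2: I, integral causality)
β0 |J1  (closing 0-jn rule on J1)
β3 |J2  (J2: last free bond brings effort in)

dp_I1/dt = F_Sf1/2 - p_I1/6 - p_I2/3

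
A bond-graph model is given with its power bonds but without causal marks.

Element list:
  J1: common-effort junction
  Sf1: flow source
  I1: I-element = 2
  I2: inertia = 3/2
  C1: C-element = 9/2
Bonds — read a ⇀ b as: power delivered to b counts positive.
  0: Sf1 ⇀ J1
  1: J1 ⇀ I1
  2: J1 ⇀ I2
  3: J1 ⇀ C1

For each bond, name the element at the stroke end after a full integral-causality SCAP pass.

b0 stroke→Sf1  (Sf1: flow source, stroke at near end)
b1 stroke→I1  (I1 integral (f out))
b2 stroke→I2  (I2 integral (f out))
b3 stroke→J1  (only one effort-in slot at J1)

β0 |Sf1
β1 |I1
β2 |I2
β3 |J1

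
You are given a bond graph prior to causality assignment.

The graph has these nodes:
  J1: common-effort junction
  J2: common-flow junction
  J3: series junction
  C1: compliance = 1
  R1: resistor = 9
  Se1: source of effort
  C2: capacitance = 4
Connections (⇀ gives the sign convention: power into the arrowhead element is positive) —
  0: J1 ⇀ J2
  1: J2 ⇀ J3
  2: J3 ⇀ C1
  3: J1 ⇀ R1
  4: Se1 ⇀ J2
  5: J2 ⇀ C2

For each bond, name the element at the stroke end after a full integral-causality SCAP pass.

β4 stroke→J2  (Se1 (Se) sets effort on bond)
β2 stroke→J3  (C1 integral (e out))
β1 stroke→J2  (J3: last free bond brings flow in)
β5 stroke→J2  (C2: C, integral causality)
β0 stroke→J1  (only one flow-in slot at J2)
β3 stroke→R1  (J1: bond 0 brought effort, rest push out)

β0 stroke at J1
β1 stroke at J2
β2 stroke at J3
β3 stroke at R1
β4 stroke at J2
β5 stroke at J2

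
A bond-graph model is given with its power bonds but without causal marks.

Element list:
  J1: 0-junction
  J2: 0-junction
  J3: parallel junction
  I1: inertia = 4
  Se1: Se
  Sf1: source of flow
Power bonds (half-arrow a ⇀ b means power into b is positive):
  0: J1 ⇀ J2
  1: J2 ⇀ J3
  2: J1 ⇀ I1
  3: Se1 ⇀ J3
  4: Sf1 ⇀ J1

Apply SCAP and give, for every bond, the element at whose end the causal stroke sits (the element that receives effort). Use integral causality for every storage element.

β0 stroke at J1
β1 stroke at J2
β2 stroke at I1
β3 stroke at J3
β4 stroke at Sf1

#3 |J3  (Se1 fixes effort; stroke away)
#4 |Sf1  (Sf1 fixes flow; stroke at Sf1)
#1 |J2  (J3: bond 3 brought effort, rest push out)
#0 |J1  (J2 effort already set via bond 1)
#2 |I1  (J1 effort already set via bond 0)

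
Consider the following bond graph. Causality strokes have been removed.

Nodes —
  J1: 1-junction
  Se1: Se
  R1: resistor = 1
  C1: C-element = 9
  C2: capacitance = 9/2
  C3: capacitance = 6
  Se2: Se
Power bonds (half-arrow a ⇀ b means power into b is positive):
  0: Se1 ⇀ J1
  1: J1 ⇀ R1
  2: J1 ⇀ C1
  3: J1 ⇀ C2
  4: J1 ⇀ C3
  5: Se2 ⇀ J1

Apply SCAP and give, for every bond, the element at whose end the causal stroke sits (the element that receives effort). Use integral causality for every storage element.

b0 →J1  (Se1 (Se) sets effort on bond)
b5 →J1  (Se2 fixes effort; stroke away)
b2 →J1  (C1: C, integral causality)
b3 →J1  (C2: C, integral causality)
b4 →J1  (C3: C, integral causality)
b1 →R1  (J1: last free bond brings flow in)

β0 |J1
β1 |R1
β2 |J1
β3 |J1
β4 |J1
β5 |J1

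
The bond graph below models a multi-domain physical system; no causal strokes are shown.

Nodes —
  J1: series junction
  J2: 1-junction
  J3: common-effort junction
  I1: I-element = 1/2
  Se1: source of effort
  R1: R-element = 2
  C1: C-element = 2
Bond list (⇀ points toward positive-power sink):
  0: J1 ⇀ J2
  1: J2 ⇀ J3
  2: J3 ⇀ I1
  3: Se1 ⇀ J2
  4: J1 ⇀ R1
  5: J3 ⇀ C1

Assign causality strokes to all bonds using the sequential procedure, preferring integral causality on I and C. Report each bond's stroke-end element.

b3 stroke at J2  (Se1 (Se) sets effort on bond)
b2 stroke at I1  (I1 outputs flow p/I1)
b5 stroke at J3  (C1 integral (e out))
b1 stroke at J2  (J3 effort already set via bond 5)
b0 stroke at J1  (J2 needs exactly one f-in)
b4 stroke at R1  (only one flow-in slot at J1)

b0 stroke at J1
b1 stroke at J2
b2 stroke at I1
b3 stroke at J2
b4 stroke at R1
b5 stroke at J3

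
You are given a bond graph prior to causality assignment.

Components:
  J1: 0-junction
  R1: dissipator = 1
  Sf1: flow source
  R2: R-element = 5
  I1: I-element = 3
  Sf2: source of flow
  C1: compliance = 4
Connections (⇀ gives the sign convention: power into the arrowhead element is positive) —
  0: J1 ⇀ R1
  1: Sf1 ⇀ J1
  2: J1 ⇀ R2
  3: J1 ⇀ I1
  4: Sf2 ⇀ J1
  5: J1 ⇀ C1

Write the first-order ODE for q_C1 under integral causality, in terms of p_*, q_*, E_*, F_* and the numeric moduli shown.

dq_C1/dt = F_Sf1 + F_Sf2 - p_I1/3 - 3*q_C1/10

β1 →Sf1  (Sf1 (Sf) sets flow on bond)
β4 →Sf2  (Sf2 fixes flow; stroke at Sf2)
β3 →I1  (I1: I, integral causality)
β5 →J1  (C1 integral (e out))
β0 →R1  (common-e at J1 fixed by 5)
β2 →R2  (0-jn J1 has e-setter on 5)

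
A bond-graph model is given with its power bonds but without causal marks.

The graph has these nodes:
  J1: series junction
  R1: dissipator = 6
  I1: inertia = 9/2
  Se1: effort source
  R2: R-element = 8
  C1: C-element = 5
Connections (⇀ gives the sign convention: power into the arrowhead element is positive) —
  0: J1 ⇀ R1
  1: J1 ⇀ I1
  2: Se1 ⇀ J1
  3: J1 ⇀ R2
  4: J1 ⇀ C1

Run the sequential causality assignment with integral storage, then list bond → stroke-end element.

#2 stroke→J1  (Se1 fixes effort; stroke away)
#1 stroke→I1  (I1 integral (f out))
#0 stroke→J1  (1-jn J1 has f-setter on 1)
#3 stroke→J1  (common-f at J1 fixed by 1)
#4 stroke→J1  (J1: bond 1 brought flow, rest push out)

#0 →J1
#1 →I1
#2 →J1
#3 →J1
#4 →J1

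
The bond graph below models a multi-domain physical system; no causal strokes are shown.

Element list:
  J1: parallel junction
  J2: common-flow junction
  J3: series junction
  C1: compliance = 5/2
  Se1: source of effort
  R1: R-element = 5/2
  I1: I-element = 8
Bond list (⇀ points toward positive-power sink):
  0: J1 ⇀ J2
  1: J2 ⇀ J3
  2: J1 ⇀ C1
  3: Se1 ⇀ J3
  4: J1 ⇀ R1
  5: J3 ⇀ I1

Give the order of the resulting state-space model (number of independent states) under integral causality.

bond 3 stroke at J3  (Se1 fixes effort; stroke away)
bond 2 stroke at J1  (C1: C, integral causality)
bond 0 stroke at J2  (common-e at J1 fixed by 2)
bond 4 stroke at R1  (J1: bond 2 brought effort, rest push out)
bond 1 stroke at J3  (J2 needs exactly one f-in)
bond 5 stroke at I1  (only one flow-in slot at J3)

2  (C1, I1 all integral)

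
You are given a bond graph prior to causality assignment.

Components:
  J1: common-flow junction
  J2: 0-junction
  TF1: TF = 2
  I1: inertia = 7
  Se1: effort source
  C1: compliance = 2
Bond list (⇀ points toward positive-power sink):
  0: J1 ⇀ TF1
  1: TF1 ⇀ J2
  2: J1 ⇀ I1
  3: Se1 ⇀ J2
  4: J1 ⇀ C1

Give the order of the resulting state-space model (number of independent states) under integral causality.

b3 stroke→J2  (source Se1 imposes e)
b1 stroke→TF1  (common-e at J2 fixed by 3)
b0 stroke→J1  (TF1 one-in-one-out from 1)
b2 stroke→I1  (I1 outputs flow p/I1)
b4 stroke→J1  (J1: bond 2 brought flow, rest push out)

2  (C1, I1 all integral)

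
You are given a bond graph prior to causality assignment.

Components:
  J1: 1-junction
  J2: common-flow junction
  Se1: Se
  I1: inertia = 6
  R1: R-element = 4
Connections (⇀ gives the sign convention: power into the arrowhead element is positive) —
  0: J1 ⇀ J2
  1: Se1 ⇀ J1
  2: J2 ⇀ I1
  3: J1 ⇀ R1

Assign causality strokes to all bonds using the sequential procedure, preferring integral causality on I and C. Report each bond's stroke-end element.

b0 stroke at J2
b1 stroke at J1
b2 stroke at I1
b3 stroke at J1

bond 1 |J1  (Se1 (Se) sets effort on bond)
bond 2 |I1  (I1 integral (f out))
bond 0 |J2  (J2 flow already set via bond 2)
bond 3 |J1  (J1 flow already set via bond 0)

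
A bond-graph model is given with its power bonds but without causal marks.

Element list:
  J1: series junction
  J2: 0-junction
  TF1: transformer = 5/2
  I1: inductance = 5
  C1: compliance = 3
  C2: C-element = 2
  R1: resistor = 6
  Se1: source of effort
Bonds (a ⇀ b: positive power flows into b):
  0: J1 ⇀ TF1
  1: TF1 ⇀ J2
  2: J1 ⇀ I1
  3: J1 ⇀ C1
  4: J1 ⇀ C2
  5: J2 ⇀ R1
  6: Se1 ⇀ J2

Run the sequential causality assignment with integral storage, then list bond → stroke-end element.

β6 stroke at J2  (source Se1 imposes e)
β1 stroke at TF1  (J2 effort already set via bond 6)
β5 stroke at R1  (J2 effort already set via bond 6)
β0 stroke at J1  (TF1 one-in-one-out from 1)
β2 stroke at I1  (I1: I, integral causality)
β3 stroke at J1  (common-f at J1 fixed by 2)
β4 stroke at J1  (1-jn J1 has f-setter on 2)

β0 stroke→J1
β1 stroke→TF1
β2 stroke→I1
β3 stroke→J1
β4 stroke→J1
β5 stroke→R1
β6 stroke→J2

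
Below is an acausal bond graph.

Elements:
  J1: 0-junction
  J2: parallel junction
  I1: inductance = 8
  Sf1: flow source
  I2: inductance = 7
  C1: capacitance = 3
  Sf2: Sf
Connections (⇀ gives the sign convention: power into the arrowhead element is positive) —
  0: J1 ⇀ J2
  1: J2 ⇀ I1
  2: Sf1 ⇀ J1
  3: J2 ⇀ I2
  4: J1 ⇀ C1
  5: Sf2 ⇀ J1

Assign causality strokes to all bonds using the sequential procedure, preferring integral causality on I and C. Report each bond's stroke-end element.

bond 0 stroke at J2
bond 1 stroke at I1
bond 2 stroke at Sf1
bond 3 stroke at I2
bond 4 stroke at J1
bond 5 stroke at Sf2

#2 →Sf1  (Sf1 (Sf) sets flow on bond)
#5 →Sf2  (Sf2: flow source, stroke at near end)
#1 →I1  (I1: I, integral causality)
#3 →I2  (prefer integral on I2)
#0 →J2  (only one effort-in slot at J2)
#4 →J1  (J1: last free bond brings effort in)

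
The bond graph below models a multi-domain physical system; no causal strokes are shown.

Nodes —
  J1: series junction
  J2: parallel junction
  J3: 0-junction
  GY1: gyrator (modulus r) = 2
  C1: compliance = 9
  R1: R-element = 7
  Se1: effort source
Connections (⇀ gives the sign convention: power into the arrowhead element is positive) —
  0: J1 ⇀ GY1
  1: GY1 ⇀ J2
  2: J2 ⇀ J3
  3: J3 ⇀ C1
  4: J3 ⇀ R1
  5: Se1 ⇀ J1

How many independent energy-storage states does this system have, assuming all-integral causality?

1  (C1 all integral)

#5 →J1  (Se1: effort source, stroke at far end)
#0 →GY1  (J1: last free bond brings flow in)
#1 →GY1  (GY1: gyrator matches bond 0)
#2 →J2  (closing 0-jn rule on J2)
#3 →J3  (C1: C, integral causality)
#4 →R1  (common-e at J3 fixed by 3)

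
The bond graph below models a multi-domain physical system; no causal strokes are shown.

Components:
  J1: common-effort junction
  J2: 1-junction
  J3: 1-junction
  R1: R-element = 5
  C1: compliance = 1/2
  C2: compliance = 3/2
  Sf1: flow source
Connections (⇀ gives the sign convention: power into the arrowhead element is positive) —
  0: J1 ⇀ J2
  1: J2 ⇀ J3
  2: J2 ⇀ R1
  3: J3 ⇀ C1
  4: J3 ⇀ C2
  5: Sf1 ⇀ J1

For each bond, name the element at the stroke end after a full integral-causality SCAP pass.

b5 stroke at Sf1  (Sf1: flow source, stroke at near end)
b0 stroke at J1  (J1: last free bond brings effort in)
b1 stroke at J2  (J2: bond 0 brought flow, rest push out)
b2 stroke at J2  (common-f at J2 fixed by 0)
b3 stroke at J3  (J3: bond 1 brought flow, rest push out)
b4 stroke at J3  (J3 flow already set via bond 1)

#0 stroke at J1
#1 stroke at J2
#2 stroke at J2
#3 stroke at J3
#4 stroke at J3
#5 stroke at Sf1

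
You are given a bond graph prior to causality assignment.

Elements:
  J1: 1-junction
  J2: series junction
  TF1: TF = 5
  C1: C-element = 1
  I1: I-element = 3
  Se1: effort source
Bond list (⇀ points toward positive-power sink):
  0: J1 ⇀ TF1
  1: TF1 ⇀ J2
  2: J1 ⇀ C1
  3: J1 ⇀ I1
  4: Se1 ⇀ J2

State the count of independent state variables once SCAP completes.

2  (C1, I1 all integral)

b4 stroke→J2  (source Se1 imposes e)
b1 stroke→TF1  (closing 1-jn rule on J2)
b0 stroke→J1  (TF TF1: opposite of bond 1)
b2 stroke→J1  (C1: C, integral causality)
b3 stroke→I1  (J1 needs exactly one f-in)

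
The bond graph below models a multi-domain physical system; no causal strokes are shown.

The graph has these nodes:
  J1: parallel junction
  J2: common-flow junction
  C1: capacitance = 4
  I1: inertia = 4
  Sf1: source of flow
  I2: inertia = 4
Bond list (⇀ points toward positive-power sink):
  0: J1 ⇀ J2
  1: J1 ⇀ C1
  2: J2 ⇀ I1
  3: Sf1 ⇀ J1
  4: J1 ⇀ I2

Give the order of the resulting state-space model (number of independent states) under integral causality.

3  (C1, I1, I2 all integral)

#3 →Sf1  (Sf1 (Sf) sets flow on bond)
#1 →J1  (C1 integral (e out))
#0 →J2  (J1 effort already set via bond 1)
#4 →I2  (J1 effort already set via bond 1)
#2 →I1  (J2: last free bond brings flow in)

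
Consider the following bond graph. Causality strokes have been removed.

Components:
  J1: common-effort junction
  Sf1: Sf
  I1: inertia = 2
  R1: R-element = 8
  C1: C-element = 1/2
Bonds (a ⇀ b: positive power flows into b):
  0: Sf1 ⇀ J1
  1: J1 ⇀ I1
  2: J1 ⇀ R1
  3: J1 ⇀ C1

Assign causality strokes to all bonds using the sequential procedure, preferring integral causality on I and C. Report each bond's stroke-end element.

bond 0 stroke at Sf1  (Sf1 fixes flow; stroke at Sf1)
bond 1 stroke at I1  (I1: I, integral causality)
bond 3 stroke at J1  (C1: C, integral causality)
bond 2 stroke at R1  (0-jn J1 has e-setter on 3)

bond 0 |Sf1
bond 1 |I1
bond 2 |R1
bond 3 |J1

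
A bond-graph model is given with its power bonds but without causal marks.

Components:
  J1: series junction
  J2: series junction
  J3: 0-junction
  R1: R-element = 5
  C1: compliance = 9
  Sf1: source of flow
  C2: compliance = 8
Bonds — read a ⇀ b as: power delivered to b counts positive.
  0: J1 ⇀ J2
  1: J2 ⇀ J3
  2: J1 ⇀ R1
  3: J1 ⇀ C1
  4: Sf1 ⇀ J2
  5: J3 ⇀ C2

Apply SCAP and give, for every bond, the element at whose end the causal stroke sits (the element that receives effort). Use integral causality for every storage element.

bond 4 |Sf1  (Sf1: flow source, stroke at near end)
bond 0 |J2  (1-jn J2 has f-setter on 4)
bond 1 |J2  (J2 flow already set via bond 4)
bond 5 |J3  (closing 0-jn rule on J3)
bond 2 |J1  (J1: bond 0 brought flow, rest push out)
bond 3 |J1  (common-f at J1 fixed by 0)

bond 0 stroke→J2
bond 1 stroke→J2
bond 2 stroke→J1
bond 3 stroke→J1
bond 4 stroke→Sf1
bond 5 stroke→J3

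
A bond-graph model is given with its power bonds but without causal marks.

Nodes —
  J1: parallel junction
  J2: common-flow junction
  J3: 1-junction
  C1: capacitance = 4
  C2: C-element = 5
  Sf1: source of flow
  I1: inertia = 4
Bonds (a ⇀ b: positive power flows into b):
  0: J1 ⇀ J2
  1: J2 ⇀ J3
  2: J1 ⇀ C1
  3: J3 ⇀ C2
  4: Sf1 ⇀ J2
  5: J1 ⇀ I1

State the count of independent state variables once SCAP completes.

3  (C1, C2, I1 all integral)

b4 stroke→Sf1  (Sf1: flow source, stroke at near end)
b0 stroke→J2  (1-jn J2 has f-setter on 4)
b1 stroke→J2  (1-jn J2 has f-setter on 4)
b3 stroke→J3  (1-jn J3 has f-setter on 1)
b2 stroke→J1  (C1: C, integral causality)
b5 stroke→I1  (J1: bond 2 brought effort, rest push out)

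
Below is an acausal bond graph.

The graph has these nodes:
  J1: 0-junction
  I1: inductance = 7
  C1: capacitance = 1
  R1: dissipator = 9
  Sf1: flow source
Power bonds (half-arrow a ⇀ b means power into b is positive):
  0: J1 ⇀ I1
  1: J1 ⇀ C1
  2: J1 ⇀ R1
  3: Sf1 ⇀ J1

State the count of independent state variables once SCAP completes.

2  (C1, I1 all integral)

β3 |Sf1  (source Sf1 imposes f)
β0 |I1  (prefer integral on I1)
β1 |J1  (C1 outputs effort q/C1)
β2 |R1  (common-e at J1 fixed by 1)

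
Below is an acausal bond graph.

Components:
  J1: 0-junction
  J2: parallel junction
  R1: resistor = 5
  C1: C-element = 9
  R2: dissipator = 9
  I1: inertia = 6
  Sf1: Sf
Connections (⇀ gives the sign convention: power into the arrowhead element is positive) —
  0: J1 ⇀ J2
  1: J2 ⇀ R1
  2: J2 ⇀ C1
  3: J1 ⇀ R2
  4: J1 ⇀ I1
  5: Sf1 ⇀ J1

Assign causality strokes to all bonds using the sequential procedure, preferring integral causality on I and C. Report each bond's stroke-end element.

bond 5 stroke at Sf1  (Sf1 (Sf) sets flow on bond)
bond 2 stroke at J2  (C1 integral (e out))
bond 0 stroke at J1  (J2: bond 2 brought effort, rest push out)
bond 1 stroke at R1  (J2: bond 2 brought effort, rest push out)
bond 3 stroke at R2  (0-jn J1 has e-setter on 0)
bond 4 stroke at I1  (J1: bond 0 brought effort, rest push out)

β0 →J1
β1 →R1
β2 →J2
β3 →R2
β4 →I1
β5 →Sf1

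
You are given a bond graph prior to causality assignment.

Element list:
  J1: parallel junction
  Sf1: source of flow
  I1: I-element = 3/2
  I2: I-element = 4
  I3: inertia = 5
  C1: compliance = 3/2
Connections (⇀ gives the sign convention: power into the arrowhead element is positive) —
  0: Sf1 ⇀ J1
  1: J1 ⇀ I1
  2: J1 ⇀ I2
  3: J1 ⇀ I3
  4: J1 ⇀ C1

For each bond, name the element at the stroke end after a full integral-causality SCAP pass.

β0 stroke at Sf1
β1 stroke at I1
β2 stroke at I2
β3 stroke at I3
β4 stroke at J1

bond 0 stroke at Sf1  (Sf1 fixes flow; stroke at Sf1)
bond 1 stroke at I1  (I1 outputs flow p/I1)
bond 2 stroke at I2  (I2 integral (f out))
bond 3 stroke at I3  (I3 outputs flow p/I3)
bond 4 stroke at J1  (J1 needs exactly one e-in)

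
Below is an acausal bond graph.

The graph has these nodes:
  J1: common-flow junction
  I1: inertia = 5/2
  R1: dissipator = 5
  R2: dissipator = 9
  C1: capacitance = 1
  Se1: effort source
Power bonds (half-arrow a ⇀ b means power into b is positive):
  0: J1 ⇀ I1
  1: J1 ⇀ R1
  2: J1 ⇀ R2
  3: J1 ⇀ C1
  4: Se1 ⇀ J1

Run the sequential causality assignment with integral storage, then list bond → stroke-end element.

bond 0 stroke→I1
bond 1 stroke→J1
bond 2 stroke→J1
bond 3 stroke→J1
bond 4 stroke→J1

bond 4 stroke→J1  (Se1 fixes effort; stroke away)
bond 0 stroke→I1  (I1: I, integral causality)
bond 1 stroke→J1  (J1 flow already set via bond 0)
bond 2 stroke→J1  (J1 flow already set via bond 0)
bond 3 stroke→J1  (J1 flow already set via bond 0)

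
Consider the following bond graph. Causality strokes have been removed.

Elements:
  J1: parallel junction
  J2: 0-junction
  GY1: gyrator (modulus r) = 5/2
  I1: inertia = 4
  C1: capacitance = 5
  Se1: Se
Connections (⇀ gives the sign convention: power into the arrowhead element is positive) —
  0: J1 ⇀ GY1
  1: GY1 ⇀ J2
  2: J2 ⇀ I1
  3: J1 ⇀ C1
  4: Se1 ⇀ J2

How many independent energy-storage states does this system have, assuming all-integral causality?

β4 →J2  (source Se1 imposes e)
β1 →GY1  (0-jn J2 has e-setter on 4)
β2 →I1  (0-jn J2 has e-setter on 4)
β0 →GY1  (GY GY1: same side as bond 1)
β3 →J1  (J1 needs exactly one e-in)

2  (C1, I1 all integral)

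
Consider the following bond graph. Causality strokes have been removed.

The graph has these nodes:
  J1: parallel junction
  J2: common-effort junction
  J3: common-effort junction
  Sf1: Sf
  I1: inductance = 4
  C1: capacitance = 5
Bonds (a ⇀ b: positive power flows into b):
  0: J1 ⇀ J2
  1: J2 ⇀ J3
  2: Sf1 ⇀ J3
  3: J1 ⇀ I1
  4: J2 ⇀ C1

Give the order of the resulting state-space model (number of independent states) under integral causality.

#2 →Sf1  (Sf1: flow source, stroke at near end)
#1 →J3  (J3: last free bond brings effort in)
#3 →I1  (I1: I, integral causality)
#0 →J1  (J1: last free bond brings effort in)
#4 →J2  (J2 needs exactly one e-in)

2  (C1, I1 all integral)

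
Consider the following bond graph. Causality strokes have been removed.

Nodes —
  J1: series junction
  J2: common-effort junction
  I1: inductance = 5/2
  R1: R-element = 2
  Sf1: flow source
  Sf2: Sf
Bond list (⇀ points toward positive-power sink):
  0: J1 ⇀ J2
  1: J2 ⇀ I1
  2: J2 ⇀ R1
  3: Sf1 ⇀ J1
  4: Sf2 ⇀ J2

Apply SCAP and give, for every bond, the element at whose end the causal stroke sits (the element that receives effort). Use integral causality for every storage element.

β0 stroke at J1
β1 stroke at I1
β2 stroke at J2
β3 stroke at Sf1
β4 stroke at Sf2

b3 stroke→Sf1  (Sf1 (Sf) sets flow on bond)
b4 stroke→Sf2  (Sf2 fixes flow; stroke at Sf2)
b0 stroke→J1  (J1 flow already set via bond 3)
b1 stroke→I1  (I1 integral (f out))
b2 stroke→J2  (J2 needs exactly one e-in)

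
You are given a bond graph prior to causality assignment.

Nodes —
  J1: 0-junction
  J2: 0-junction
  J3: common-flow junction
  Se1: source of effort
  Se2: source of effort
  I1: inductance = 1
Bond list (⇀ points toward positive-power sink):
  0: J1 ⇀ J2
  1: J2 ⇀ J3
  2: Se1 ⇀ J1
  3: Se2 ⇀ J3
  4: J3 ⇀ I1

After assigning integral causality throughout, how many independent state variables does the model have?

1  (I1 all integral)

β2 stroke at J1  (Se1 fixes effort; stroke away)
β3 stroke at J3  (Se2 fixes effort; stroke away)
β0 stroke at J2  (J1: bond 2 brought effort, rest push out)
β1 stroke at J3  (common-e at J2 fixed by 0)
β4 stroke at I1  (J3 needs exactly one f-in)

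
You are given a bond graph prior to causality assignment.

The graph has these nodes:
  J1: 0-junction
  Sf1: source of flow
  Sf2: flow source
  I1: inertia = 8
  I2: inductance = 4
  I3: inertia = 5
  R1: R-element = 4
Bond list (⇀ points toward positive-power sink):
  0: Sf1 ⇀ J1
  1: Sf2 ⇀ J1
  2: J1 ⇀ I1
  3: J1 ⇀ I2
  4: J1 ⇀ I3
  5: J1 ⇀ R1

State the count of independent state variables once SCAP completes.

3  (I1, I2, I3 all integral)

bond 0 →Sf1  (source Sf1 imposes f)
bond 1 →Sf2  (Sf2 (Sf) sets flow on bond)
bond 2 →I1  (I1 outputs flow p/I1)
bond 3 →I2  (I2: I, integral causality)
bond 4 →I3  (prefer integral on I3)
bond 5 →J1  (only one effort-in slot at J1)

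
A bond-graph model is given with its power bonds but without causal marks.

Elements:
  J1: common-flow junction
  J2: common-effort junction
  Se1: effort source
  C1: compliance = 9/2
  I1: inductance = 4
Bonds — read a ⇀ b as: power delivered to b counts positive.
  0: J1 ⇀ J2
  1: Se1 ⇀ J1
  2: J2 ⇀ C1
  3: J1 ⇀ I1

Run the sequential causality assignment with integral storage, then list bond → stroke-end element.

b0 →J1
b1 →J1
b2 →J2
b3 →I1

bond 1 |J1  (Se1: effort source, stroke at far end)
bond 2 |J2  (C1 integral (e out))
bond 0 |J1  (common-e at J2 fixed by 2)
bond 3 |I1  (J1 needs exactly one f-in)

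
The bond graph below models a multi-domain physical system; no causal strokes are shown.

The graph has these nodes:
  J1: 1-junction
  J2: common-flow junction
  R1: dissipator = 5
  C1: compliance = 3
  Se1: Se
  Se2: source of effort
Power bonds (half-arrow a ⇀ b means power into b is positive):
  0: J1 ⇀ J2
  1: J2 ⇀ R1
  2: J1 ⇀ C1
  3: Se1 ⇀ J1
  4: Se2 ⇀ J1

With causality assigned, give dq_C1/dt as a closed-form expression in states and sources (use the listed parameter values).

β3 stroke at J1  (Se1 (Se) sets effort on bond)
β4 stroke at J1  (Se2 (Se) sets effort on bond)
β2 stroke at J1  (C1: C, integral causality)
β0 stroke at J2  (J1 needs exactly one f-in)
β1 stroke at R1  (only one flow-in slot at J2)

dq_C1/dt = E_Se1/5 + E_Se2/5 - q_C1/15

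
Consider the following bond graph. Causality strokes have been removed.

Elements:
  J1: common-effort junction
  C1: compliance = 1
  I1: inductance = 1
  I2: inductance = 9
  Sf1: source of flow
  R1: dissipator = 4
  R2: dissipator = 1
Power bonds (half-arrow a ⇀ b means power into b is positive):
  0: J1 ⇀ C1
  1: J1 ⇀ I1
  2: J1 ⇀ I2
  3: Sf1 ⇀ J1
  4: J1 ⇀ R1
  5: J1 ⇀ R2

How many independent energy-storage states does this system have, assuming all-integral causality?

3  (C1, I1, I2 all integral)

β3 stroke at Sf1  (source Sf1 imposes f)
β0 stroke at J1  (C1 outputs effort q/C1)
β1 stroke at I1  (0-jn J1 has e-setter on 0)
β2 stroke at I2  (J1 effort already set via bond 0)
β4 stroke at R1  (0-jn J1 has e-setter on 0)
β5 stroke at R2  (common-e at J1 fixed by 0)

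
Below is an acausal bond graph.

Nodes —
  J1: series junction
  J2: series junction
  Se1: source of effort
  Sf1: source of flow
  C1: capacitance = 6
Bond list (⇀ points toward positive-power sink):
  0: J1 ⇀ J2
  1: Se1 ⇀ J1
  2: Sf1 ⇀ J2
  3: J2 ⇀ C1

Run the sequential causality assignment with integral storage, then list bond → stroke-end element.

b0 stroke at J2
b1 stroke at J1
b2 stroke at Sf1
b3 stroke at J2

b1 →J1  (Se1 (Se) sets effort on bond)
b2 →Sf1  (Sf1 fixes flow; stroke at Sf1)
b0 →J2  (closing 1-jn rule on J1)
b3 →J2  (common-f at J2 fixed by 2)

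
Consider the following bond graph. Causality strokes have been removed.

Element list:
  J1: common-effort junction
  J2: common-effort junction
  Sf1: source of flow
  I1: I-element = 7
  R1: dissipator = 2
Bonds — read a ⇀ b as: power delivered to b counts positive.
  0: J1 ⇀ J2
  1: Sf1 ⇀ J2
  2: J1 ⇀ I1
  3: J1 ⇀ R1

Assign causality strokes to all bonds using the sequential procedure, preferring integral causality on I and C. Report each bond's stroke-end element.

bond 0 →J2
bond 1 →Sf1
bond 2 →I1
bond 3 →J1

#1 →Sf1  (source Sf1 imposes f)
#0 →J2  (only one effort-in slot at J2)
#2 →I1  (prefer integral on I1)
#3 →J1  (closing 0-jn rule on J1)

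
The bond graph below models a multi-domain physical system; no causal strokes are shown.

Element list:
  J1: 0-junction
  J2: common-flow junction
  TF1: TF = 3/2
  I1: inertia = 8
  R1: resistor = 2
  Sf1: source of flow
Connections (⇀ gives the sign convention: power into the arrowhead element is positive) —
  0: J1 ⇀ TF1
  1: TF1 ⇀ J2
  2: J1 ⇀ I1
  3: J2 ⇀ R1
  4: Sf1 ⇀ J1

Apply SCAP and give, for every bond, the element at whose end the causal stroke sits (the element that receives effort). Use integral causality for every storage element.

bond 4 stroke at Sf1  (Sf1: flow source, stroke at near end)
bond 2 stroke at I1  (I1 outputs flow p/I1)
bond 0 stroke at J1  (J1 needs exactly one e-in)
bond 1 stroke at TF1  (TF1: transformer flips bond 0)
bond 3 stroke at J2  (J2 flow already set via bond 1)

b0 stroke at J1
b1 stroke at TF1
b2 stroke at I1
b3 stroke at J2
b4 stroke at Sf1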